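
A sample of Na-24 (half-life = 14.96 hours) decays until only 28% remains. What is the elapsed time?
t = t½ × log₂(N₀/N) = 27.47 hours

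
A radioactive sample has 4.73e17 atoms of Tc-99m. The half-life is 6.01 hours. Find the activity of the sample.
A = λN = 5.455e16 decays/hour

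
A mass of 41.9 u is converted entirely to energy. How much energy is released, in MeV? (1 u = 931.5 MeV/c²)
E = mc² = 39030 MeV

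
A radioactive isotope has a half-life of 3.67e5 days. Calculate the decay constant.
λ = ln(2)/t½ = 1.889e-6 day⁻¹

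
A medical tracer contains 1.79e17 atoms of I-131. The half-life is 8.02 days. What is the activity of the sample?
A = λN = 1.547e16 decays/day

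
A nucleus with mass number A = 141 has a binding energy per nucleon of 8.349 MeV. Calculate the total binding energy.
B.E. = 8.349 × 141 = 1177 MeV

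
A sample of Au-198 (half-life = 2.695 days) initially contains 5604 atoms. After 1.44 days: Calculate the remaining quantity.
N = N₀(1/2)^(t/t½) = 3869 atoms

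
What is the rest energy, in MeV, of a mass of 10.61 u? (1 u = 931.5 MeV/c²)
E = mc² = 9883 MeV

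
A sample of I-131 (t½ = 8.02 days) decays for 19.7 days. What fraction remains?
N/N₀ = (1/2)^(t/t½) = 0.1822 = 18.2%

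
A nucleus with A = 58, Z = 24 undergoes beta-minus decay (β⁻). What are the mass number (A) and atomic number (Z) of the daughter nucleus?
Daughter: A = 58, Z = 25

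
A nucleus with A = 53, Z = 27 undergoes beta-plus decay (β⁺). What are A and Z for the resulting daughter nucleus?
Daughter: A = 53, Z = 26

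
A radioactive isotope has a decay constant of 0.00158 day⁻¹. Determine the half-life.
t½ = ln(2)/λ = 438.7 days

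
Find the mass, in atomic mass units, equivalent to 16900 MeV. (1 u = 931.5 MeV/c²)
m = E/c² = 18.14 u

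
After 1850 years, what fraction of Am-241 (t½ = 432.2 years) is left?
N/N₀ = (1/2)^(t/t½) = 0.05146 = 5.15%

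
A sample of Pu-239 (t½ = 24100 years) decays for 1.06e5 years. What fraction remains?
N/N₀ = (1/2)^(t/t½) = 0.04742 = 4.74%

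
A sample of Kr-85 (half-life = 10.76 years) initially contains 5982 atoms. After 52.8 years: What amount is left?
N = N₀(1/2)^(t/t½) = 199.4 atoms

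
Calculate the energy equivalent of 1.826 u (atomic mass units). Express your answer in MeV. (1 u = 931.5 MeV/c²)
E = mc² = 1701 MeV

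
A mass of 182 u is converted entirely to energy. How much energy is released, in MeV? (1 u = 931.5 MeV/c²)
E = mc² = 1.695e5 MeV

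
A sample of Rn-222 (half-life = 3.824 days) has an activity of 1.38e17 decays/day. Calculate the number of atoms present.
N = A/λ = 7.613e17 atoms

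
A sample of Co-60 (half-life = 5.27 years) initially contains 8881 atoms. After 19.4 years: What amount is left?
N = N₀(1/2)^(t/t½) = 692.3 atoms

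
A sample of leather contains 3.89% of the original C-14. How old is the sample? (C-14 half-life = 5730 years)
Age = t½ × log₂(1/ratio) = 26840 years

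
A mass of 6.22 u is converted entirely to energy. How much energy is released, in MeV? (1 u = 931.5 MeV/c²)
E = mc² = 5794 MeV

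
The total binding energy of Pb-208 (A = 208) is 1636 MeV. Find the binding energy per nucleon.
B.E./A = 1636/208 = 7.865 MeV/nucleon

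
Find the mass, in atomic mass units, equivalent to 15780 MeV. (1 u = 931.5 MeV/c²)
m = E/c² = 16.94 u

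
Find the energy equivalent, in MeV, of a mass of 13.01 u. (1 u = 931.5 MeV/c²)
E = mc² = 12120 MeV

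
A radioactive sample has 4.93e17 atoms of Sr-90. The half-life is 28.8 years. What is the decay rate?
A = λN = 1.187e16 decays/year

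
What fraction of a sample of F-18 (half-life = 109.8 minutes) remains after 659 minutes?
N/N₀ = (1/2)^(t/t½) = 0.01561 = 1.56%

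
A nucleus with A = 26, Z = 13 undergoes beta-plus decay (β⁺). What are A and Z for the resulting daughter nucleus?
Daughter: A = 26, Z = 12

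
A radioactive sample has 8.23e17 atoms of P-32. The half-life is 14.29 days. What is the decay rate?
A = λN = 3.992e16 decays/day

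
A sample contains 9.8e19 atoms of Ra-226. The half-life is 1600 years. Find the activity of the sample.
A = λN = 4.246e16 decays/year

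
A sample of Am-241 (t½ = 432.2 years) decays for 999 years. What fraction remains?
N/N₀ = (1/2)^(t/t½) = 0.2015 = 20.1%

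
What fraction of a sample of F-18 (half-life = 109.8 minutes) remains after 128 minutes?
N/N₀ = (1/2)^(t/t½) = 0.4457 = 44.6%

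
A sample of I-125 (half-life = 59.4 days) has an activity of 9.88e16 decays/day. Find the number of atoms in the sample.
N = A/λ = 8.467e18 atoms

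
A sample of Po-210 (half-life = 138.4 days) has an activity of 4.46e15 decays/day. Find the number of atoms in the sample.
N = A/λ = 8.905e17 atoms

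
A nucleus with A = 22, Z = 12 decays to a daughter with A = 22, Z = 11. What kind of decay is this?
ΔA = 0, ΔZ = -1 ⇒ beta-plus decay (β⁺) or electron capture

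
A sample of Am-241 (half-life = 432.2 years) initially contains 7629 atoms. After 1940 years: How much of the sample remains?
N = N₀(1/2)^(t/t½) = 339.8 atoms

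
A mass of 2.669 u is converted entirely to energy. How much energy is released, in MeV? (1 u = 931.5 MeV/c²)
E = mc² = 2486 MeV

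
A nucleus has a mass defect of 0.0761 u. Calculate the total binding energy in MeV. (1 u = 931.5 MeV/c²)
B.E. = Δm × 931.5 = 70.89 MeV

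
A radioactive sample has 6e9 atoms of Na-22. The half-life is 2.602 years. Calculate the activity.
A = λN = 1.598e9 decays/year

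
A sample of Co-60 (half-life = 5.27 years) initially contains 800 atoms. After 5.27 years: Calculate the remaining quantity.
N = N₀(1/2)^(t/t½) = 400 atoms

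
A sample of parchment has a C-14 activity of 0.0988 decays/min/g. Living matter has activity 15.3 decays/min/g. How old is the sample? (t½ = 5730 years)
Age = t½ × log₂(A₀/A) = 41680 years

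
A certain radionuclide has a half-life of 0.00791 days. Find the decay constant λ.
λ = ln(2)/t½ = 87.63 day⁻¹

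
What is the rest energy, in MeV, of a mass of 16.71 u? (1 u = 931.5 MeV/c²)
E = mc² = 15570 MeV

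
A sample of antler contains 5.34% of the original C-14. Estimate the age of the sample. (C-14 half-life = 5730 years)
Age = t½ × log₂(1/ratio) = 24220 years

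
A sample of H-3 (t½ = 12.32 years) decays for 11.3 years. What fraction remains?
N/N₀ = (1/2)^(t/t½) = 0.5295 = 53%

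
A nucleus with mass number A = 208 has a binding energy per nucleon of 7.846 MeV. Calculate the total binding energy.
B.E. = 7.846 × 208 = 1632 MeV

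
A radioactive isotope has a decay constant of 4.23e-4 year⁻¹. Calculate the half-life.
t½ = ln(2)/λ = 1639 years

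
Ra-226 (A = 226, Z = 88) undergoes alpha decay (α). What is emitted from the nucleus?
α particle = ⁴₂He (2 protons + 2 neutrons)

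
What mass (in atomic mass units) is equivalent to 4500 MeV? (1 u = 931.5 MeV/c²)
m = E/c² = 4.831 u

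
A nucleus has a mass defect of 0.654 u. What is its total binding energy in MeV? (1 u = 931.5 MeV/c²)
B.E. = Δm × 931.5 = 609.2 MeV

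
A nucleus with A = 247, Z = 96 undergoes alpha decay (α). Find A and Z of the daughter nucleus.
Daughter: A = 243, Z = 94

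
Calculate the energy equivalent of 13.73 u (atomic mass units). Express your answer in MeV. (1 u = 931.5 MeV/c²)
E = mc² = 12790 MeV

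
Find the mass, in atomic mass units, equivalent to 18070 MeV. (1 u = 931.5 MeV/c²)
m = E/c² = 19.4 u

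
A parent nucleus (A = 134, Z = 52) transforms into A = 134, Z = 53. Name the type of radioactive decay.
ΔA = 0, ΔZ = +1 ⇒ beta-minus decay (β⁻)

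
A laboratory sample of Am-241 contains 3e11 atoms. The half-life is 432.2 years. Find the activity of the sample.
A = λN = 4.811e8 decays/year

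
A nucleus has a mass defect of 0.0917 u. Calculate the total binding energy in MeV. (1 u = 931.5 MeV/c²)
B.E. = Δm × 931.5 = 85.42 MeV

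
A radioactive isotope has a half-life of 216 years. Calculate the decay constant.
λ = ln(2)/t½ = 0.003209 year⁻¹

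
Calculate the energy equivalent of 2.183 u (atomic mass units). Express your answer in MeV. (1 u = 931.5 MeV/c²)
E = mc² = 2033 MeV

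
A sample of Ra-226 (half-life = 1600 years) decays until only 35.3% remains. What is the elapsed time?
t = t½ × log₂(N₀/N) = 2404 years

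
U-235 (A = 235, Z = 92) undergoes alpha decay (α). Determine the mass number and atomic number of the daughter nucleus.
Daughter: A = 231, Z = 90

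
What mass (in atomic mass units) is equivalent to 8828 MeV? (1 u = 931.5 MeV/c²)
m = E/c² = 9.477 u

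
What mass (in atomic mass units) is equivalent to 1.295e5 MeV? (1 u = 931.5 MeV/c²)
m = E/c² = 139 u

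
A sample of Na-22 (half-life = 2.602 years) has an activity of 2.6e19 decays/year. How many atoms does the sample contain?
N = A/λ = 9.76e19 atoms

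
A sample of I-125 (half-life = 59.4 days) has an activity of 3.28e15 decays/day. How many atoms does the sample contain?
N = A/λ = 2.811e17 atoms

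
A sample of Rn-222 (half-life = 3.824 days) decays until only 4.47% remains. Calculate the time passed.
t = t½ × log₂(N₀/N) = 17.15 days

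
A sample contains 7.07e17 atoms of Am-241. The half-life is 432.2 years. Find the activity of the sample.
A = λN = 1.134e15 decays/year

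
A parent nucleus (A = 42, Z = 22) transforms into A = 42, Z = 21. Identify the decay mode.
ΔA = 0, ΔZ = -1 ⇒ beta-plus decay (β⁺) or electron capture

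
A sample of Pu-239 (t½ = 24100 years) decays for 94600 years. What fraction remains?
N/N₀ = (1/2)^(t/t½) = 0.06582 = 6.58%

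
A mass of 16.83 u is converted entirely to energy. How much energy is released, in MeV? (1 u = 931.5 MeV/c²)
E = mc² = 15680 MeV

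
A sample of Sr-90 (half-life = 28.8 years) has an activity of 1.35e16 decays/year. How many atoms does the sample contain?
N = A/λ = 5.609e17 atoms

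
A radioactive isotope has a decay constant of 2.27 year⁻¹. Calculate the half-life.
t½ = ln(2)/λ = 0.3054 years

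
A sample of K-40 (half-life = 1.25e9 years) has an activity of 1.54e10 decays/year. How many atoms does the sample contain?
N = A/λ = 2.777e19 atoms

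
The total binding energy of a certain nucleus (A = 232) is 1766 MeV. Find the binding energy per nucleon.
B.E./A = 1766/232 = 7.612 MeV/nucleon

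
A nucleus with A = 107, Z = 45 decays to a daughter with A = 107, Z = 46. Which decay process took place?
ΔA = 0, ΔZ = +1 ⇒ beta-minus decay (β⁻)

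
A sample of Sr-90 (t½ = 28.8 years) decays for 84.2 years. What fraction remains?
N/N₀ = (1/2)^(t/t½) = 0.1318 = 13.2%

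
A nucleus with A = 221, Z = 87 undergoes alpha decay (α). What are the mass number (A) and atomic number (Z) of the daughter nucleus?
Daughter: A = 217, Z = 85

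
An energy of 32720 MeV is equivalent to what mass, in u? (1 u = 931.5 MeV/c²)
m = E/c² = 35.13 u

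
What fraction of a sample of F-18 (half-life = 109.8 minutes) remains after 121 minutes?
N/N₀ = (1/2)^(t/t½) = 0.4659 = 46.6%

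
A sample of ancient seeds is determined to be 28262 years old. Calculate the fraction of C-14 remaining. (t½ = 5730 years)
N/N₀ = (1/2)^(t/t½) = 0.03275 = 3.28%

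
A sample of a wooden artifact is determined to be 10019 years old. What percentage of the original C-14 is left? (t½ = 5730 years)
N/N₀ = (1/2)^(t/t½) = 0.2976 = 29.8%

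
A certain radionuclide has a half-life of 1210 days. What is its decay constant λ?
λ = ln(2)/t½ = 5.728e-4 day⁻¹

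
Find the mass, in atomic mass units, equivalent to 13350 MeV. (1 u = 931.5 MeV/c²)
m = E/c² = 14.33 u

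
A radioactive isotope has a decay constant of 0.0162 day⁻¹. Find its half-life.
t½ = ln(2)/λ = 42.79 days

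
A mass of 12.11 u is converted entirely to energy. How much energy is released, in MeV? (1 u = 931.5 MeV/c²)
E = mc² = 11280 MeV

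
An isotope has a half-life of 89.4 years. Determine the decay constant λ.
λ = ln(2)/t½ = 0.007753 year⁻¹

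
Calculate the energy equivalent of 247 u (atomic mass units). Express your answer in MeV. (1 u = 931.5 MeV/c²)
E = mc² = 2.301e5 MeV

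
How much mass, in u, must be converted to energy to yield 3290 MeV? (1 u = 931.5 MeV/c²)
m = E/c² = 3.532 u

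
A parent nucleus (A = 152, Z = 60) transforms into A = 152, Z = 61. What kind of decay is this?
ΔA = 0, ΔZ = +1 ⇒ beta-minus decay (β⁻)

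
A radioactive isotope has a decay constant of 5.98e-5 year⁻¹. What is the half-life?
t½ = ln(2)/λ = 11590 years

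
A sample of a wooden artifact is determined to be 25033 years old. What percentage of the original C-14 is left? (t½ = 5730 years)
N/N₀ = (1/2)^(t/t½) = 0.0484 = 4.84%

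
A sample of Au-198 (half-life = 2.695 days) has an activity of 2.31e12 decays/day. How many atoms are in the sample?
N = A/λ = 8.981e12 atoms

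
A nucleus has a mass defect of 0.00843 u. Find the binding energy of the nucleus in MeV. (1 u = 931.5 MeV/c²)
B.E. = Δm × 931.5 = 7.853 MeV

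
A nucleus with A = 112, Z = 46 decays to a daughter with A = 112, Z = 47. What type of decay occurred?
ΔA = 0, ΔZ = +1 ⇒ beta-minus decay (β⁻)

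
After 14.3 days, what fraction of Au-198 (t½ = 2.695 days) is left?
N/N₀ = (1/2)^(t/t½) = 0.02528 = 2.53%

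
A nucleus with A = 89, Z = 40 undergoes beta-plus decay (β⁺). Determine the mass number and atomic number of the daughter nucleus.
Daughter: A = 89, Z = 39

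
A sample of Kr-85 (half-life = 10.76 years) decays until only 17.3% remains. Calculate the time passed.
t = t½ × log₂(N₀/N) = 27.24 years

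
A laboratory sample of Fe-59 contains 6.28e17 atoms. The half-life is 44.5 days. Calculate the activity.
A = λN = 9.782e15 decays/day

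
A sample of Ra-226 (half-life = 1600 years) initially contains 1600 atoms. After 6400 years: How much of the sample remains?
N = N₀(1/2)^(t/t½) = 100 atoms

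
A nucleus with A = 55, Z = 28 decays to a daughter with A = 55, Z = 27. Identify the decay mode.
ΔA = 0, ΔZ = -1 ⇒ beta-plus decay (β⁺) or electron capture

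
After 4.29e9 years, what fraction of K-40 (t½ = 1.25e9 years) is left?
N/N₀ = (1/2)^(t/t½) = 0.09265 = 9.27%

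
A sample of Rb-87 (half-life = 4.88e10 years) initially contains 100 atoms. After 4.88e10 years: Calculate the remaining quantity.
N = N₀(1/2)^(t/t½) = 50 atoms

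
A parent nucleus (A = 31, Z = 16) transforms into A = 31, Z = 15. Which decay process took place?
ΔA = 0, ΔZ = -1 ⇒ beta-plus decay (β⁺) or electron capture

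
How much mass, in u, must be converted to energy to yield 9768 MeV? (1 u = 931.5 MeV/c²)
m = E/c² = 10.49 u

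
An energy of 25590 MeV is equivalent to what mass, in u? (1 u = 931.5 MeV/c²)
m = E/c² = 27.47 u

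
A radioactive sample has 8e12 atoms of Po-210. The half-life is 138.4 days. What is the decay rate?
A = λN = 4.007e10 decays/day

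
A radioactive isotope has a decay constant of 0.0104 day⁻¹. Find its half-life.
t½ = ln(2)/λ = 66.65 days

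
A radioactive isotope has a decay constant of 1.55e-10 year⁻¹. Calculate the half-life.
t½ = ln(2)/λ = 4.472e9 years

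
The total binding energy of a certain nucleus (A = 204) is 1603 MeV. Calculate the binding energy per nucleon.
B.E./A = 1603/204 = 7.858 MeV/nucleon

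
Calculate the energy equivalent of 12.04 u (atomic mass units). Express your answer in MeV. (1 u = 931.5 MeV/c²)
E = mc² = 11220 MeV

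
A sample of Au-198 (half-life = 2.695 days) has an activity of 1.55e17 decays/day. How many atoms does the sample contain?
N = A/λ = 6.026e17 atoms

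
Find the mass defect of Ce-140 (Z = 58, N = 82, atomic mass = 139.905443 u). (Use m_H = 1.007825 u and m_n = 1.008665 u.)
Δm = Z·m_H + N·m_n − M = 1.259 u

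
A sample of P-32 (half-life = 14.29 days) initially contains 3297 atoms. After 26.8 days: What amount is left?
N = N₀(1/2)^(t/t½) = 898.6 atoms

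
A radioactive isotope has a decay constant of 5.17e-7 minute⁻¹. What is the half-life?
t½ = ln(2)/λ = 1.341e6 minutes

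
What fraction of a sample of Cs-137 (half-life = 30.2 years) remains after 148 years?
N/N₀ = (1/2)^(t/t½) = 0.03348 = 3.35%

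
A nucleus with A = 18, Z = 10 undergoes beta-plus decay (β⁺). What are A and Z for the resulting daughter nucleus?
Daughter: A = 18, Z = 9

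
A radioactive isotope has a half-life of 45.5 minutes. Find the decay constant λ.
λ = ln(2)/t½ = 0.01523 minute⁻¹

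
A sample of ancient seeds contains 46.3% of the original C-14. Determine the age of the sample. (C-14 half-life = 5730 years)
Age = t½ × log₂(1/ratio) = 6366 years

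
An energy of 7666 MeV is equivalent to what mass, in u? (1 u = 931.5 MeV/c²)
m = E/c² = 8.23 u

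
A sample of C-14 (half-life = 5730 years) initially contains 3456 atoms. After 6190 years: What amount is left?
N = N₀(1/2)^(t/t½) = 1634 atoms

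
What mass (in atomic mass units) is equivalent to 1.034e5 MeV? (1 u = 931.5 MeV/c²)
m = E/c² = 111 u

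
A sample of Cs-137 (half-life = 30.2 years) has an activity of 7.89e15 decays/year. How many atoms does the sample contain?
N = A/λ = 3.438e17 atoms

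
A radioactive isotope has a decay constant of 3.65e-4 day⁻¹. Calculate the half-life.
t½ = ln(2)/λ = 1899 days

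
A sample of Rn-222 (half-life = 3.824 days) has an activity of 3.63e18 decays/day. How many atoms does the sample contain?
N = A/λ = 2.003e19 atoms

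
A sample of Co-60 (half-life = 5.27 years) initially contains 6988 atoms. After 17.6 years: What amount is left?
N = N₀(1/2)^(t/t½) = 690.3 atoms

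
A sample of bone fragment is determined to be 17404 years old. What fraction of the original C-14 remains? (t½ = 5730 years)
N/N₀ = (1/2)^(t/t½) = 0.1218 = 12.2%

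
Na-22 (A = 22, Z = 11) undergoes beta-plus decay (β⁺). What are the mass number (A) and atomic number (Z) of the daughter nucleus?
Daughter: A = 22, Z = 10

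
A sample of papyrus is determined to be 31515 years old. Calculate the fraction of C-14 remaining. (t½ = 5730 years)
N/N₀ = (1/2)^(t/t½) = 0.0221 = 2.21%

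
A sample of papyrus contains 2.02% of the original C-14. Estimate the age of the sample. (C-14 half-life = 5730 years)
Age = t½ × log₂(1/ratio) = 32260 years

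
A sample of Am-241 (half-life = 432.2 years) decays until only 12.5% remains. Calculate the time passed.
t = t½ × log₂(N₀/N) = 1297 years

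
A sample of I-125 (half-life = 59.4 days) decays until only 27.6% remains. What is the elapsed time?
t = t½ × log₂(N₀/N) = 110.3 days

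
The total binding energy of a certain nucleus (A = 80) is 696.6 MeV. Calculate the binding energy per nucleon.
B.E./A = 696.6/80 = 8.707 MeV/nucleon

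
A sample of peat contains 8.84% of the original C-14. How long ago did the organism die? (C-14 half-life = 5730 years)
Age = t½ × log₂(1/ratio) = 20050 years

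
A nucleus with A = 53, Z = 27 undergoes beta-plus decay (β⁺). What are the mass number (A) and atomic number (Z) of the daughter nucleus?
Daughter: A = 53, Z = 26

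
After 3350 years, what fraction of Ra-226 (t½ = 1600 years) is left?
N/N₀ = (1/2)^(t/t½) = 0.2343 = 23.4%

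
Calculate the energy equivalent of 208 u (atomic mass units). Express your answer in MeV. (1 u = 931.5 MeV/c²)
E = mc² = 1.938e5 MeV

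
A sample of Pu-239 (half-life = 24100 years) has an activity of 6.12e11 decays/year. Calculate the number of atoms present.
N = A/λ = 2.128e16 atoms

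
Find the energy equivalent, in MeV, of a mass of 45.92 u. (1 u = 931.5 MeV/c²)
E = mc² = 42770 MeV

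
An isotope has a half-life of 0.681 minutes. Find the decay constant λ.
λ = ln(2)/t½ = 1.018 minute⁻¹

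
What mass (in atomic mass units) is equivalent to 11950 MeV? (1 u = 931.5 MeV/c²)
m = E/c² = 12.83 u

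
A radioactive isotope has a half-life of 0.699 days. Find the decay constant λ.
λ = ln(2)/t½ = 0.9916 day⁻¹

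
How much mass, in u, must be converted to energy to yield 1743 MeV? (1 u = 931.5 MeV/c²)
m = E/c² = 1.871 u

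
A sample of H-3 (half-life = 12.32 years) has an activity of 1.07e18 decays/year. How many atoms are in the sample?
N = A/λ = 1.902e19 atoms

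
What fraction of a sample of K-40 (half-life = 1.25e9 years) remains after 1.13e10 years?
N/N₀ = (1/2)^(t/t½) = 0.0019 = 0.19%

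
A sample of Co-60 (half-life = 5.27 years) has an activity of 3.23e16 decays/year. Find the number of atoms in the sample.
N = A/λ = 2.456e17 atoms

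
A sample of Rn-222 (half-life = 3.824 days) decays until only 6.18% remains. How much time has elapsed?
t = t½ × log₂(N₀/N) = 15.36 days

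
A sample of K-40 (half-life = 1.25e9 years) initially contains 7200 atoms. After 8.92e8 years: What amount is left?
N = N₀(1/2)^(t/t½) = 4391 atoms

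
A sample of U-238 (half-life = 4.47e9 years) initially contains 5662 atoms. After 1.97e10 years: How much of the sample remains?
N = N₀(1/2)^(t/t½) = 266.9 atoms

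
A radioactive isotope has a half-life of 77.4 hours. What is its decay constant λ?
λ = ln(2)/t½ = 0.008955 hour⁻¹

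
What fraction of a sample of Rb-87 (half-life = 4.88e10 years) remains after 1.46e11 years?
N/N₀ = (1/2)^(t/t½) = 0.1257 = 12.6%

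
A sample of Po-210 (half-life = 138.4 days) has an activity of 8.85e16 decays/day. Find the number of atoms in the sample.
N = A/λ = 1.767e19 atoms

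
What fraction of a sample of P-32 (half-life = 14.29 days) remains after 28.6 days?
N/N₀ = (1/2)^(t/t½) = 0.2498 = 25%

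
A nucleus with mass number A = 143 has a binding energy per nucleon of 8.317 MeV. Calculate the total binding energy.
B.E. = 8.317 × 143 = 1189 MeV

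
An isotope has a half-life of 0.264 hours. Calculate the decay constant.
λ = ln(2)/t½ = 2.626 hour⁻¹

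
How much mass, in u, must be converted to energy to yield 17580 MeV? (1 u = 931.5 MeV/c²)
m = E/c² = 18.87 u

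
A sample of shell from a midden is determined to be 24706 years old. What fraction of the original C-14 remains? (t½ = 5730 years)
N/N₀ = (1/2)^(t/t½) = 0.05036 = 5.04%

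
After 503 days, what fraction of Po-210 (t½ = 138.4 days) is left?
N/N₀ = (1/2)^(t/t½) = 0.08053 = 8.05%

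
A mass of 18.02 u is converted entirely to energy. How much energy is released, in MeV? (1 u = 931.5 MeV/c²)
E = mc² = 16790 MeV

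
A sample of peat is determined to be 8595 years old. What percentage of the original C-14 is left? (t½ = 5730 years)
N/N₀ = (1/2)^(t/t½) = 0.3536 = 35.4%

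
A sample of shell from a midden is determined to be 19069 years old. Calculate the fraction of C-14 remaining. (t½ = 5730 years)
N/N₀ = (1/2)^(t/t½) = 0.09959 = 9.96%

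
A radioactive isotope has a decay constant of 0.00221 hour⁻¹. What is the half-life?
t½ = ln(2)/λ = 313.6 hours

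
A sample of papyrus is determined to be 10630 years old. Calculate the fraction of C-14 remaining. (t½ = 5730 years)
N/N₀ = (1/2)^(t/t½) = 0.2764 = 27.6%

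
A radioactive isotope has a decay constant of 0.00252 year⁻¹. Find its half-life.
t½ = ln(2)/λ = 275.1 years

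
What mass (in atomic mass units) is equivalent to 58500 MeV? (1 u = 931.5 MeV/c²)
m = E/c² = 62.8 u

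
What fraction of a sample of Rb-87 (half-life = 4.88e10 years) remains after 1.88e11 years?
N/N₀ = (1/2)^(t/t½) = 0.06923 = 6.92%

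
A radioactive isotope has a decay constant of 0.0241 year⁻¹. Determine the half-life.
t½ = ln(2)/λ = 28.76 years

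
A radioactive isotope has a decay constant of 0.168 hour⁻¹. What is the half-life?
t½ = ln(2)/λ = 4.126 hours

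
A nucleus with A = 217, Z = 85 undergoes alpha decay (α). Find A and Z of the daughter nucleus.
Daughter: A = 213, Z = 83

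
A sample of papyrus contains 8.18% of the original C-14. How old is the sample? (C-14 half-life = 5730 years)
Age = t½ × log₂(1/ratio) = 20700 years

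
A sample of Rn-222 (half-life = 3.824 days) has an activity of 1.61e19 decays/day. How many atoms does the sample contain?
N = A/λ = 8.882e19 atoms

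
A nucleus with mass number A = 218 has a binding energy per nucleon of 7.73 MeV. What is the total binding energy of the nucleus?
B.E. = 7.73 × 218 = 1685 MeV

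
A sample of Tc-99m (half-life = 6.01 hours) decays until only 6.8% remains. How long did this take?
t = t½ × log₂(N₀/N) = 23.31 hours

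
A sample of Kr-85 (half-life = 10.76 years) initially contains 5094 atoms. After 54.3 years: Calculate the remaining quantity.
N = N₀(1/2)^(t/t½) = 154.1 atoms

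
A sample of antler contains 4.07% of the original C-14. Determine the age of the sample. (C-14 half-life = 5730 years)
Age = t½ × log₂(1/ratio) = 26470 years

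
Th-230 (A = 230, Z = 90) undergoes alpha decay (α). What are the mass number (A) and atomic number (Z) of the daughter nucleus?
Daughter: A = 226, Z = 88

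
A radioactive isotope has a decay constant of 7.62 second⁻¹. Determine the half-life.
t½ = ln(2)/λ = 0.09096 seconds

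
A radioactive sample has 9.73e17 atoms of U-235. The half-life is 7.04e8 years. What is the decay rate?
A = λN = 9.58e8 decays/year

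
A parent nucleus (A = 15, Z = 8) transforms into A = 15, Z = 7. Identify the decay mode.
ΔA = 0, ΔZ = -1 ⇒ beta-plus decay (β⁺) or electron capture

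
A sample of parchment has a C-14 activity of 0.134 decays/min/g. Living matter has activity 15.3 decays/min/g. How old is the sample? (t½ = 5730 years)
Age = t½ × log₂(A₀/A) = 39170 years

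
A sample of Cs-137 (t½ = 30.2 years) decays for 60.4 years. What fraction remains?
N/N₀ = (1/2)^(t/t½) = 0.25 = 25%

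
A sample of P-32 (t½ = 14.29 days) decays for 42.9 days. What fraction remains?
N/N₀ = (1/2)^(t/t½) = 0.1248 = 12.5%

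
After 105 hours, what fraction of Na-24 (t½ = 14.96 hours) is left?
N/N₀ = (1/2)^(t/t½) = 0.007712 = 0.771%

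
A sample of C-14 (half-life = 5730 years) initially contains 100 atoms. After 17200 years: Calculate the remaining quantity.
N = N₀(1/2)^(t/t½) = 12.48 atoms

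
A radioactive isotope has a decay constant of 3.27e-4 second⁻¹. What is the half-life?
t½ = ln(2)/λ = 2120 seconds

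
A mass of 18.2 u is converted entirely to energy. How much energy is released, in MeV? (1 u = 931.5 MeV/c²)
E = mc² = 16950 MeV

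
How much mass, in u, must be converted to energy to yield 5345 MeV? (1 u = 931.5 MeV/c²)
m = E/c² = 5.738 u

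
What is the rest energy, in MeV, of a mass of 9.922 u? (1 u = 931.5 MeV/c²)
E = mc² = 9242 MeV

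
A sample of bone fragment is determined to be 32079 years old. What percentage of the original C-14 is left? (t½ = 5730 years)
N/N₀ = (1/2)^(t/t½) = 0.02064 = 2.06%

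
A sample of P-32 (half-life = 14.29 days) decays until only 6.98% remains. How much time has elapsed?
t = t½ × log₂(N₀/N) = 54.88 days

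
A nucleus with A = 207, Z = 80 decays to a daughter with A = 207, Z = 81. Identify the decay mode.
ΔA = 0, ΔZ = +1 ⇒ beta-minus decay (β⁻)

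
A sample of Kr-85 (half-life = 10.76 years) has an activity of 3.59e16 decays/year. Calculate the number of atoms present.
N = A/λ = 5.573e17 atoms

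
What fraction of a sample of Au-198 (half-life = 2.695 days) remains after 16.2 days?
N/N₀ = (1/2)^(t/t½) = 0.0155 = 1.55%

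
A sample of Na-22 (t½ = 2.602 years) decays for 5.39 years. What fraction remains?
N/N₀ = (1/2)^(t/t½) = 0.2379 = 23.8%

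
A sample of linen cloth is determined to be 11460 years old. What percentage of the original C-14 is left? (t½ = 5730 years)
N/N₀ = (1/2)^(t/t½) = 0.25 = 25%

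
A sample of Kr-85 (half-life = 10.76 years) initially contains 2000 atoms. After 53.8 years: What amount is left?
N = N₀(1/2)^(t/t½) = 62.5 atoms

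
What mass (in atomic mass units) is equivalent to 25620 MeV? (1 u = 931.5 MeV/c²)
m = E/c² = 27.5 u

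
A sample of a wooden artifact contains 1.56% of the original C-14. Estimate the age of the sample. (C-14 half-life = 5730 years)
Age = t½ × log₂(1/ratio) = 34390 years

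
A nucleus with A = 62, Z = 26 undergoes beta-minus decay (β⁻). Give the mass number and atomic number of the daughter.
Daughter: A = 62, Z = 27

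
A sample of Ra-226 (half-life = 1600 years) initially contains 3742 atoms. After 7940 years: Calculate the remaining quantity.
N = N₀(1/2)^(t/t½) = 120 atoms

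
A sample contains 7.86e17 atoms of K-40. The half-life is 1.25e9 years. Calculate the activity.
A = λN = 4.359e8 decays/year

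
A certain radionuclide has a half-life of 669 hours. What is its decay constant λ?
λ = ln(2)/t½ = 0.001036 hour⁻¹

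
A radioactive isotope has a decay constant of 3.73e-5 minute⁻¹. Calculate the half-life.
t½ = ln(2)/λ = 18580 minutes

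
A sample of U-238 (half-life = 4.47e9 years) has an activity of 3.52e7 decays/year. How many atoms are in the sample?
N = A/λ = 2.27e17 atoms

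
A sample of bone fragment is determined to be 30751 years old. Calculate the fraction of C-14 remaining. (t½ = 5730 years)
N/N₀ = (1/2)^(t/t½) = 0.02424 = 2.42%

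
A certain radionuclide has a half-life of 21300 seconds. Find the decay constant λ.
λ = ln(2)/t½ = 3.254e-5 second⁻¹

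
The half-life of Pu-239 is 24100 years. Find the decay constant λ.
λ = ln(2)/t½ = 2.876e-5 year⁻¹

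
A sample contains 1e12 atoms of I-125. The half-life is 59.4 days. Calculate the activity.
A = λN = 1.167e10 decays/day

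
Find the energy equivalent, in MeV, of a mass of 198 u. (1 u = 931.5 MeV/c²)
E = mc² = 1.844e5 MeV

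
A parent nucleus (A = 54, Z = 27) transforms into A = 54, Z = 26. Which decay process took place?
ΔA = 0, ΔZ = -1 ⇒ beta-plus decay (β⁺) or electron capture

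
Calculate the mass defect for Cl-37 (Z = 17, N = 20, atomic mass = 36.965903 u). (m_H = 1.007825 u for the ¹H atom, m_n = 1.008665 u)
Δm = Z·m_H + N·m_n − M = 0.3404 u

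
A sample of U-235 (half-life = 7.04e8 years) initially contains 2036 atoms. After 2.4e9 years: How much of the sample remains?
N = N₀(1/2)^(t/t½) = 191.7 atoms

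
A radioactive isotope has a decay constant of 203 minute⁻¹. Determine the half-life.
t½ = ln(2)/λ = 0.003415 minutes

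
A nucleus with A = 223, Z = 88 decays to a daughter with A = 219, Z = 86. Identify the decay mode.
ΔA = -4, ΔZ = -2 ⇒ alpha decay (α)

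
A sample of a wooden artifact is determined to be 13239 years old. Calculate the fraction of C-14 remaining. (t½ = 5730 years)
N/N₀ = (1/2)^(t/t½) = 0.2016 = 20.2%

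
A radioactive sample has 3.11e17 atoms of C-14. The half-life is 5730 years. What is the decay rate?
A = λN = 3.762e13 decays/year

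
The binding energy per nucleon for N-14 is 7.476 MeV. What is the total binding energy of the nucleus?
B.E. = 7.476 × 14 = 104.7 MeV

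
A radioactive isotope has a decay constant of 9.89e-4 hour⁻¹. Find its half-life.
t½ = ln(2)/λ = 700.9 hours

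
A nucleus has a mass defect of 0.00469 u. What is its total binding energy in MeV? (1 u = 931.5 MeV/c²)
B.E. = Δm × 931.5 = 4.369 MeV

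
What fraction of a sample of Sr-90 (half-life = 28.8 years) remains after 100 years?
N/N₀ = (1/2)^(t/t½) = 0.09011 = 9.01%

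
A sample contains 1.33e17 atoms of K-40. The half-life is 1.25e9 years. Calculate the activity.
A = λN = 7.375e7 decays/year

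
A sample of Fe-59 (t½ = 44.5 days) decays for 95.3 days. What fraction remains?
N/N₀ = (1/2)^(t/t½) = 0.2266 = 22.7%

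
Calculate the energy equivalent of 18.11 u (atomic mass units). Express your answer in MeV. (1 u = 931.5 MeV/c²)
E = mc² = 16870 MeV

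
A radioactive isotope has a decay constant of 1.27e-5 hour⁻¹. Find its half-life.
t½ = ln(2)/λ = 54580 hours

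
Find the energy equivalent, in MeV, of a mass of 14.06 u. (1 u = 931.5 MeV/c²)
E = mc² = 13100 MeV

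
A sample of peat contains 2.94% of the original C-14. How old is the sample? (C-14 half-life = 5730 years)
Age = t½ × log₂(1/ratio) = 29150 years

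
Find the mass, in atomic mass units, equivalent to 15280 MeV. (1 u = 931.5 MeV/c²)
m = E/c² = 16.4 u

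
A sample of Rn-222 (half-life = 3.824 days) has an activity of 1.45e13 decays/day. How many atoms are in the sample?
N = A/λ = 7.999e13 atoms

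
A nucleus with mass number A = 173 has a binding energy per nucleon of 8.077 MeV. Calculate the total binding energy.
B.E. = 8.077 × 173 = 1397 MeV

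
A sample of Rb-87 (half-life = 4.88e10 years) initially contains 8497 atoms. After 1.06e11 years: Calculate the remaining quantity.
N = N₀(1/2)^(t/t½) = 1885 atoms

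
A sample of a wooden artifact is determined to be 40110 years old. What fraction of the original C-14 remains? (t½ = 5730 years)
N/N₀ = (1/2)^(t/t½) = 0.007812 = 0.781%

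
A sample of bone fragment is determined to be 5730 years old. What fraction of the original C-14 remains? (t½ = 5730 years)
N/N₀ = (1/2)^(t/t½) = 0.5 = 50%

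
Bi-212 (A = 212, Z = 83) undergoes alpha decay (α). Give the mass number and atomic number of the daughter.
Daughter: A = 208, Z = 81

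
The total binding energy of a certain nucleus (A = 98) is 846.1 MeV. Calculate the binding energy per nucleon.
B.E./A = 846.1/98 = 8.634 MeV/nucleon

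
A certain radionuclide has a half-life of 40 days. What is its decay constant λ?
λ = ln(2)/t½ = 0.01733 day⁻¹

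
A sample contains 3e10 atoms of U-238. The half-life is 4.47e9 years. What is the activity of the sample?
A = λN = 4.652 decays/year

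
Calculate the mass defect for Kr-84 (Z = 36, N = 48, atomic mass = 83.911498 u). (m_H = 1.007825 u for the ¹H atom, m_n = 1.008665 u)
Δm = Z·m_H + N·m_n − M = 0.7861 u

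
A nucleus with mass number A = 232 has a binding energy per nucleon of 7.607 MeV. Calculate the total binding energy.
B.E. = 7.607 × 232 = 1765 MeV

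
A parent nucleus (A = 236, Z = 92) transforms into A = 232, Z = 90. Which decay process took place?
ΔA = -4, ΔZ = -2 ⇒ alpha decay (α)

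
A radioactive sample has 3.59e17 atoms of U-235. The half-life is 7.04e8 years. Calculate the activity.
A = λN = 3.535e8 decays/year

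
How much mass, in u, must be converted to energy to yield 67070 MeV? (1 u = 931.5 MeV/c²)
m = E/c² = 72 u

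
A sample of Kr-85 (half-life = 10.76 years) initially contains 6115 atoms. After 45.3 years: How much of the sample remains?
N = N₀(1/2)^(t/t½) = 330.4 atoms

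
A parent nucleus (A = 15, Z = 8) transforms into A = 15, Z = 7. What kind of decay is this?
ΔA = 0, ΔZ = -1 ⇒ beta-plus decay (β⁺) or electron capture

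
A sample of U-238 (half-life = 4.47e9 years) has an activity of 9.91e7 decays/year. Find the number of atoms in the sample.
N = A/λ = 6.391e17 atoms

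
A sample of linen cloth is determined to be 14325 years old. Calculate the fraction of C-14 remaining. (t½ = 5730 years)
N/N₀ = (1/2)^(t/t½) = 0.1768 = 17.7%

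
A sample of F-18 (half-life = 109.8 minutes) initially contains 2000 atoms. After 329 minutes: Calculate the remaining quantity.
N = N₀(1/2)^(t/t½) = 250.6 atoms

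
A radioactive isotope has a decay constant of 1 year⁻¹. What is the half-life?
t½ = ln(2)/λ = 0.6931 years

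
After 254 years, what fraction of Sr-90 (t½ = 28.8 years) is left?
N/N₀ = (1/2)^(t/t½) = 0.002214 = 0.221%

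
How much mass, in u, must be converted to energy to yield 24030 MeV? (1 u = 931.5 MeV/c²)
m = E/c² = 25.8 u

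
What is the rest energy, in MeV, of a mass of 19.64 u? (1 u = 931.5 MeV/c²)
E = mc² = 18290 MeV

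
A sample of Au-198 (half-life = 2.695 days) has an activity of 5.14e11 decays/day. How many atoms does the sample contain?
N = A/λ = 1.998e12 atoms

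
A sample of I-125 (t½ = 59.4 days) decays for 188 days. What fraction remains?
N/N₀ = (1/2)^(t/t½) = 0.1115 = 11.1%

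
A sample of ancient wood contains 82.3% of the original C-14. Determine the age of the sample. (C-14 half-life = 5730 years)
Age = t½ × log₂(1/ratio) = 1610 years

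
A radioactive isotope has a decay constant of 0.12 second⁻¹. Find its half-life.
t½ = ln(2)/λ = 5.776 seconds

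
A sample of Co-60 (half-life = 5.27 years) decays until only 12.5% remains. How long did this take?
t = t½ × log₂(N₀/N) = 15.81 years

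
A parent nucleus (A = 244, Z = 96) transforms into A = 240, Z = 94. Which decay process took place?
ΔA = -4, ΔZ = -2 ⇒ alpha decay (α)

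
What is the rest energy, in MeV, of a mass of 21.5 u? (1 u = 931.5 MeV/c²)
E = mc² = 20030 MeV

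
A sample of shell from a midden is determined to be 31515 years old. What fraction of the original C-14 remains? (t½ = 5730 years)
N/N₀ = (1/2)^(t/t½) = 0.0221 = 2.21%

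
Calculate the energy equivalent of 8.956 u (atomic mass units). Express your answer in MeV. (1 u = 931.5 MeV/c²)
E = mc² = 8343 MeV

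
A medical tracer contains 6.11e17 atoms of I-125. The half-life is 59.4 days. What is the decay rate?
A = λN = 7.13e15 decays/day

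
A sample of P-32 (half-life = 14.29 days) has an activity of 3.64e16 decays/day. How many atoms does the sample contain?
N = A/λ = 7.504e17 atoms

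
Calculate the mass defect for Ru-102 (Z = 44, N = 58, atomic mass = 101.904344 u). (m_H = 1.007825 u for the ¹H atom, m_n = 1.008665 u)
Δm = Z·m_H + N·m_n − M = 0.9425 u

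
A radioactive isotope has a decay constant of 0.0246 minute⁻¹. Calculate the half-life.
t½ = ln(2)/λ = 28.18 minutes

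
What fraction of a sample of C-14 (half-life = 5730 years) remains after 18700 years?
N/N₀ = (1/2)^(t/t½) = 0.1041 = 10.4%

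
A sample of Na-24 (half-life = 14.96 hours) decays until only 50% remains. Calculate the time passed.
t = t½ × log₂(N₀/N) = 14.96 hours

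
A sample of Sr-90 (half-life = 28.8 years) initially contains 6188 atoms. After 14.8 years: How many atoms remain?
N = N₀(1/2)^(t/t½) = 4334 atoms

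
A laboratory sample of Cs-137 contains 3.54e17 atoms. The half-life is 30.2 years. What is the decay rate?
A = λN = 8.125e15 decays/year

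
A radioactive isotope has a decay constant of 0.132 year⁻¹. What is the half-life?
t½ = ln(2)/λ = 5.251 years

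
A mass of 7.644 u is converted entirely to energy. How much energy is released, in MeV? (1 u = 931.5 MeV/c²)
E = mc² = 7120 MeV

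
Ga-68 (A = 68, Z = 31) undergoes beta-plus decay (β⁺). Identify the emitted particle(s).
β⁺: positron (e⁺) + neutrino (νₑ)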